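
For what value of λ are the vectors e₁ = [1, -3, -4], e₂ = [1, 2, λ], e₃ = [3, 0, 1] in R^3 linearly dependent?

λ = 29/9

Dependence holds iff the 3×3 matrix [e₁ e₂ e₃] is singular.
Cofactor expansion gives det = 29 - 9*λ.
Solving 29 - 9*λ = 0 yields λ = 29/9.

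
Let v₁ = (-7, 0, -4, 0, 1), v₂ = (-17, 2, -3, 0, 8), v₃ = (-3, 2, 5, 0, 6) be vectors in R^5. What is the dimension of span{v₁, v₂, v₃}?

dim = 2

Apply Gaussian elimination to the matrix whose rows are v₁, v₂, v₃.
The echelon form has 2 nonzero rows, so the rank is 2.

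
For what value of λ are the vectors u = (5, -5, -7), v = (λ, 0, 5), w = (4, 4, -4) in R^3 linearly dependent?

λ = -25/6

Place the vectors as rows of a 3×3 matrix; dependence ⇔ determinant zero.
Expanding, det = -48*λ - 200.
Solving -48*λ - 200 = 0 yields λ = -25/6.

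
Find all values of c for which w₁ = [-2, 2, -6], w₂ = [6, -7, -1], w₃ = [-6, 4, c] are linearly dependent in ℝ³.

The set is linearly dependent precisely when det[w₁; w₂; w₃] = 0.
The determinant works out to 2*c + 112.
Solving 2*c + 112 = 0 yields c = -56.

c = -56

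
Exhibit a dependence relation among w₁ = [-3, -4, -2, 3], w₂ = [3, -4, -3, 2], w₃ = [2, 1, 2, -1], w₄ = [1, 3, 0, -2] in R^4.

w₁ + w₃ + w₄ = 0

Write the vectors as columns of a matrix and find a nonzero vector in its null space.
A generator of the null space is (1, 0, 1, 1).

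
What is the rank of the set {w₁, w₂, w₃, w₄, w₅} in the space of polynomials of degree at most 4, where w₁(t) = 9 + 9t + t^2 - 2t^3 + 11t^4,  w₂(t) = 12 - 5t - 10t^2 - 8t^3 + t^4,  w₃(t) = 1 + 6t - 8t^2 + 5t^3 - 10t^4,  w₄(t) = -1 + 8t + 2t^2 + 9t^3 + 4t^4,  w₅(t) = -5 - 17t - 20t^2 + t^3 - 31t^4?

rank 4

Use coordinates relative to {1, t, …, t^4}.
Row-reduce the 5×5 matrix with these as rows.
Reduction leaves 4 leading entries, giving rank 4.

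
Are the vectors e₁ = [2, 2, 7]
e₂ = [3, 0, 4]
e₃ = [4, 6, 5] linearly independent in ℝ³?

linearly independent

The matrix [e₁|e₂|e₃] has determinant 80.
A nonzero determinant means the columns are linearly independent.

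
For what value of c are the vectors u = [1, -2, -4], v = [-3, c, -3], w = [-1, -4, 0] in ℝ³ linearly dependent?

The set is linearly dependent precisely when det[u; v; w] = 0.
The determinant works out to -4*c - 66.
This vanishes exactly when c = -33/2.

c = -33/2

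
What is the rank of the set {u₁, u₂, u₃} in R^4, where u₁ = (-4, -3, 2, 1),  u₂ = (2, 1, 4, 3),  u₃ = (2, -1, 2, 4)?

Put the 4×3 matrix [u₁|u₂|u₃] into echelon form.
There are 3 pivot columns, so rank = 3.

rank 3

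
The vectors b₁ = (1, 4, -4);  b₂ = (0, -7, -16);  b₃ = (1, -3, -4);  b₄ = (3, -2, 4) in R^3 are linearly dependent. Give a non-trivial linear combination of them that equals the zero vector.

Write the vectors as columns of a matrix and find a nonzero vector in its null space.
A generator of the null space is (0, 1, -3, 1).

b₂ - 3b₃ + b₄ = 0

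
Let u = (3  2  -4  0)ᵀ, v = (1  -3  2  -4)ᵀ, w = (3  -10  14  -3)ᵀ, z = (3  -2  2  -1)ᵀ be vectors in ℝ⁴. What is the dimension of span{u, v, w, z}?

3

Row-reduce the 4×4 matrix with these as rows.
Exactly 3 pivots survive; hence the rank is 3.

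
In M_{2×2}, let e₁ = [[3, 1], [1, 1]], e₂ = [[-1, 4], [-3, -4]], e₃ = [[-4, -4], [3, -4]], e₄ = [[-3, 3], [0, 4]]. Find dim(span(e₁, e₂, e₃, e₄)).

Represent each element by its coordinate vector in ℝ⁴.
Put the 4×4 matrix [e₁|e₂|e₃|e₄] into echelon form.
Exactly 4 pivots survive; hence the rank is 4.

dim = 4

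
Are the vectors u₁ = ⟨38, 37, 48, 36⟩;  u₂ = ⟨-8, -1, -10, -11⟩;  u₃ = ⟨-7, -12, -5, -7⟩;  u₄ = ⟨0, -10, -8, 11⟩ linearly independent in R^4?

linearly dependent

Form the 4×4 matrix with these as columns; its determinant is 0.
A zero determinant means the columns are linearly dependent.
Indeed u₁ + 3u₂ + 2u₃ + u₄ = 0.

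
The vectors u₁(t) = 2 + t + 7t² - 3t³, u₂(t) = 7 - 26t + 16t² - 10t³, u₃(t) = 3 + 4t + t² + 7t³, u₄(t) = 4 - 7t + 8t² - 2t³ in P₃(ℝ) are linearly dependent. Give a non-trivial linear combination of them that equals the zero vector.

u₁ + u₂ + u₃ - 3u₄ = 0

Pass to coordinate vectors relative to the basis {1, t, …, t³}.
Set up α₁u₁ + … + α₄u₄ = 0 and solve the homogeneous system.
The free variable yields coefficients (1, 1, 1, -3) (any nonzero multiple also works).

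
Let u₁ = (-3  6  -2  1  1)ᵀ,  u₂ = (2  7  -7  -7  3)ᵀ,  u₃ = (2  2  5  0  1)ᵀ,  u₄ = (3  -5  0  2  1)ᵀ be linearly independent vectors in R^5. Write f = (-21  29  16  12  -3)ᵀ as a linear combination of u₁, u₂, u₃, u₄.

Write f = α₁u₁ + … + α₄u₄ and equate components.
Back-substitution yields (α₁, …, α₄) = (4, -2, 2, -3).

f = 4u₁ - 2u₂ + 2u₃ - 3u₄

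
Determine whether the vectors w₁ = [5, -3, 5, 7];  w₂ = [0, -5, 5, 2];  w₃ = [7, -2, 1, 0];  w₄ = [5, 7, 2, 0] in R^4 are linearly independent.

linearly independent

Form the 4×4 matrix with these as columns; its determinant is -1846.
A nonzero determinant means the columns are linearly independent.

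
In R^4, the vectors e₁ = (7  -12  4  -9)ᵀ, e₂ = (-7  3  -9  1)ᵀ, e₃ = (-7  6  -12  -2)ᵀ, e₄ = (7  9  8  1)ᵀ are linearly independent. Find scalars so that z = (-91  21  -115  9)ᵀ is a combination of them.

z = -2e₁ + 3e₂ + 4e₃ - 4e₄

Write z = c₁e₁ + … + c₄e₄ and equate components.
The system has the unique solution (c₁, …, c₄) = (-2, 3, 4, -4).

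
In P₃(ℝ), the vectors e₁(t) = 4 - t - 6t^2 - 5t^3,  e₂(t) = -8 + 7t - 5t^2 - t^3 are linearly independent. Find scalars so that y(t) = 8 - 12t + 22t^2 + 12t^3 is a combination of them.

Identify each element with its coordinate vector in ℝ⁴ via {1, t, …, t^3}.
Since e₁, e₂ are independent, the coefficients expressing y are uniquely determined by a linear system.
The system has the unique solution (c₁, c₂) = (-2, -2).

y = -2e₁ - 2e₂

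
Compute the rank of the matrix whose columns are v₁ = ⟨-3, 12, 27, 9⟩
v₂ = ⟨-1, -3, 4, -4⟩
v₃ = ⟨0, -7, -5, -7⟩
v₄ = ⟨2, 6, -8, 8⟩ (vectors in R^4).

Row-reduce the 4×4 matrix with these as rows.
Reduction leaves 2 leading entries, giving rank 2.

2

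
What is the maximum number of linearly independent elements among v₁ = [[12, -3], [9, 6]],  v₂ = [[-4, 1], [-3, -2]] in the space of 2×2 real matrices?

Represent each element by its coordinate vector in ℝ⁴.
Put the 4×2 matrix [v₁|v₂] into echelon form.
The echelon form has 1 nonzero row, so the rank is 1.

1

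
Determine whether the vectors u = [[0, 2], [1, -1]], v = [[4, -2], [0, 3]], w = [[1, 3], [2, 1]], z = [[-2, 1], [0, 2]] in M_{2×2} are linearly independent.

Take coordinates with respect to the standard basis {E₁₁, E₁₂, E₂₁, E₂₂}.
Place the vectors as rows of a 4×4 matrix and reduce to echelon form.
The reduction yields 4 nonzero rows, so the rank is 4.
Since rank = 4 (the number of vectors), the set is linearly independent.

linearly independent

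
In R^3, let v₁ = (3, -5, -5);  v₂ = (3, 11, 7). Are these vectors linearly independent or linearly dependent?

linearly independent

Place the vectors as rows of a 2×3 matrix and reduce to echelon form.
The reduction yields 2 nonzero rows, so the rank is 2.
Since rank = 2 (the number of vectors), the set is linearly independent.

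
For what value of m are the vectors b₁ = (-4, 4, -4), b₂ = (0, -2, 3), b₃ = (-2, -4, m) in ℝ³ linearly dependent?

Dependence holds iff the 3×3 matrix [b₁ b₂ b₃] is singular.
Cofactor expansion gives det = 8*m - 56.
Setting this to zero gives m = 7.

m = 7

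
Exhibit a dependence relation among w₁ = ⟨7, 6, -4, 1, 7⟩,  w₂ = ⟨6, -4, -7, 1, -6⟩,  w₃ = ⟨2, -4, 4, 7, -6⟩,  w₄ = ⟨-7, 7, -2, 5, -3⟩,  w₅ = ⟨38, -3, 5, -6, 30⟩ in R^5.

3w₁ - w₂ + w₃ - 3w₄ - w₅ = 0

Set up α₁w₁ + … + α₅w₅ = 0 and solve the homogeneous system.
The free variable yields coefficients (3, -1, 1, -3, -1) (any nonzero multiple also works).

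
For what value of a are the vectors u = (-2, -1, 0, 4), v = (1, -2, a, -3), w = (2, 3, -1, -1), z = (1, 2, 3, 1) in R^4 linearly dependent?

Place the vectors as rows of a 4×4 matrix; dependence ⇔ determinant zero.
The determinant works out to 3*a - 45.
Solving 3*a - 45 = 0 yields a = 15.

a = 15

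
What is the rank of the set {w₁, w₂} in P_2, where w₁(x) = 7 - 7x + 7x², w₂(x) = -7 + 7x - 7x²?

Pass to coordinate vectors with respect to the basis {1, x, x²}.
Form the matrix with w₁, w₂ as columns and reduce.
Reduction leaves 1 leading entry, giving rank 1.

1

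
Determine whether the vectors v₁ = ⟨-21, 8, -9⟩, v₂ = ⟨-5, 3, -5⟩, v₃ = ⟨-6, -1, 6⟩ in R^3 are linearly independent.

linearly dependent

Form the 3×3 matrix with these as columns; its determinant is 0.
A zero determinant means the columns are linearly dependent.
Indeed v₁ - 3v₂ - v₃ = 0.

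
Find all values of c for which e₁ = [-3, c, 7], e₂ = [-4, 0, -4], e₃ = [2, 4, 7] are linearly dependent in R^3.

The vectors are dependent exactly when the determinant of the matrix with rows e₁, e₂, e₃ vanishes.
The determinant works out to 20*c - 160.
Setting this to zero gives c = 8.

c = 8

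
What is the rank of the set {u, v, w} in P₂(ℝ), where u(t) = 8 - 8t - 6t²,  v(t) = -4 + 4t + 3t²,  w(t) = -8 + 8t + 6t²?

1

Pass to coordinate vectors with respect to the basis {1, t, t²}.
Apply Gaussian elimination to the matrix whose rows are u, v, w.
Exactly 1 pivot survives; hence the rank is 1.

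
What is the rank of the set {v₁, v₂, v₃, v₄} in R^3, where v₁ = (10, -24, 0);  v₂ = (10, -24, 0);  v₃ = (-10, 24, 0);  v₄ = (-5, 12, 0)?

Apply Gaussian elimination to the matrix whose rows are v₁, v₂, v₃, v₄.
Reduction leaves 1 leading entry, giving rank 1.
(With 4 elements in a 3-dimensional space the rank is at most 3.)

1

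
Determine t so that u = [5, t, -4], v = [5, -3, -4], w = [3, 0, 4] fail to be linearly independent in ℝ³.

t = -3

The vectors are dependent exactly when the determinant of the matrix with rows u, v, w vanishes.
Cofactor expansion gives det = -32*t - 96.
Setting this to zero gives t = -3.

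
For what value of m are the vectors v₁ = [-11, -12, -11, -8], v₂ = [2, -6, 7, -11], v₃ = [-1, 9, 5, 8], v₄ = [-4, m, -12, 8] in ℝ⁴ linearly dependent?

The vectors are dependent exactly when the determinant of the matrix with rows v₁, v₂, v₃, v₄ vanishes.
The determinant works out to 1488 - 1302*m.
This vanishes exactly when m = 8/7.

m = 8/7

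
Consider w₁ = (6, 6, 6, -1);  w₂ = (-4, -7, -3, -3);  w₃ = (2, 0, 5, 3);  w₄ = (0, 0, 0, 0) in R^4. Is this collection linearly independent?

linearly dependent

One of the vectors is the zero vector, so the set is linearly dependent.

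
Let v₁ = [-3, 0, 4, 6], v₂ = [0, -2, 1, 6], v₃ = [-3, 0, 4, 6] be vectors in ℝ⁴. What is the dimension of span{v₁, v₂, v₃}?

dim = 2

Put the 4×3 matrix [v₁|v₂|v₃] into echelon form.
The echelon form has 2 nonzero rows, so the rank is 2.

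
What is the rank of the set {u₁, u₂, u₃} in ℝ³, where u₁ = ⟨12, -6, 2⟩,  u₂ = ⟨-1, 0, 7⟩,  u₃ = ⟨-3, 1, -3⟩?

Form the matrix with u₁, u₂, u₃ as columns and reduce.
There are 3 pivot columns, so rank = 3.

rank 3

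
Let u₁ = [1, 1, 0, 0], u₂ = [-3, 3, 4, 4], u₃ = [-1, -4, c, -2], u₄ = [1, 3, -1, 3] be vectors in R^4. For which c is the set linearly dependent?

c = -2

Dependence holds iff the 4×4 matrix [u₁ u₂ u₃ u₄] is singular.
The determinant works out to 10*c + 20.
Solving 10*c + 20 = 0 yields c = -2.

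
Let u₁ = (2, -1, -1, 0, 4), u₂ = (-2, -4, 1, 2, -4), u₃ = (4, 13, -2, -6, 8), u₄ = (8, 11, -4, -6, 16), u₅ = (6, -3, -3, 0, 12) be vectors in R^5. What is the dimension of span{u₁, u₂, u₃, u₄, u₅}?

Form the matrix with u₁, u₂, u₃, u₄, u₅ as columns and reduce.
There are 2 pivot columns, so rank = 2.

dim = 2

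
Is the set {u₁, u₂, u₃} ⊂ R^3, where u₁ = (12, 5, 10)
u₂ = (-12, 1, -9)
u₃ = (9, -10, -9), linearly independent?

Place the vectors as rows of a 3×3 matrix and reduce to echelon form.
The reduction yields 3 nonzero rows, so the rank is 3.
Since rank = 3 (the number of vectors), the set is linearly independent.

linearly independent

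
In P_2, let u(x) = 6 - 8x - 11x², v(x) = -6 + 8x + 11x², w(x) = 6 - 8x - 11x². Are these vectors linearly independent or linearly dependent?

Write each element as a coordinate vector in ℝ³ using {1, x, x²}.
Row-reduce the matrix whose columns are u, v, w.
The reduction yields 1 nonzero row, so the rank is 1.
Since rank 1 < 3, the set is linearly dependent.
Indeed u + v = 0.

linearly dependent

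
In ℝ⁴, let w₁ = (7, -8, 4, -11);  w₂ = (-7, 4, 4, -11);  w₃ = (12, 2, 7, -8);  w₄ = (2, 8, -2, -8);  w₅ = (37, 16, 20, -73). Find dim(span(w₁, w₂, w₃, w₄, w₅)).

Row-reduce the 5×4 matrix with these as rows.
There are 4 pivot columns, so rank = 4.
(With 5 elements in a 4-dimensional space the rank is at most 4.)

dim = 4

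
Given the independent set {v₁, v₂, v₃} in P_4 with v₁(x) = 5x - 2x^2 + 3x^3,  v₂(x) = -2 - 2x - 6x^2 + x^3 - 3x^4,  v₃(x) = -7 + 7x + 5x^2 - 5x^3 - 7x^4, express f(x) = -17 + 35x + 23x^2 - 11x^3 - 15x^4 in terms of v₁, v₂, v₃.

Take coordinate vectors relative to {1, x, …, x^4}.
Solve the system with v₁, v₂, v₃ as columns and f as the right-hand side.
Back-substitution yields (c₁, c₂, c₃) = (2, -2, 3).

f = 2v₁ - 2v₂ + 3v₃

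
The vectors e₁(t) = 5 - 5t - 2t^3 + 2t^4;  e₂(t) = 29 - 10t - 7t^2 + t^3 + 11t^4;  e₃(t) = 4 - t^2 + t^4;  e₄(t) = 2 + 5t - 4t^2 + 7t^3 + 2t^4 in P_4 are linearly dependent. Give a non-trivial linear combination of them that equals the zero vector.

Pass to coordinate vectors relative to the basis {1, t, …, t^4}.
Write the vectors as columns of a matrix and find a nonzero vector in its null space.
The free variable yields coefficients (3, -1, 3, 1) (any nonzero multiple also works).

3e₁ - e₂ + 3e₃ + e₄ = 0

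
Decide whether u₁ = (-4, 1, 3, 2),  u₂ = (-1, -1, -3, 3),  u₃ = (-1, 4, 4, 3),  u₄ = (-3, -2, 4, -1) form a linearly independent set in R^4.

linearly independent

The matrix [u₁|u₂|u₃|u₄] has determinant -180.
A nonzero determinant means the columns are linearly independent.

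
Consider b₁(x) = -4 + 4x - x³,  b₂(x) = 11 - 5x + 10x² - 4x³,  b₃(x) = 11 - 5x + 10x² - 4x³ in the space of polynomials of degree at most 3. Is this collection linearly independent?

linearly dependent

Write each element as a coordinate vector in ℝ⁴ using {1, x, …, x³}.
Row-reduce the matrix whose columns are b₁, b₂, b₃.
The reduction yields 2 nonzero rows, so the rank is 2.
Since rank 2 < 3, the set is linearly dependent.
Indeed b₂ - b₃ = 0.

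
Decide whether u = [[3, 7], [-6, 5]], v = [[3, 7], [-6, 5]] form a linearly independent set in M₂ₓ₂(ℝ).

Take coordinates with respect to the standard basis {E₁₁, E₁₂, E₂₁, E₂₂}.
Row-reduce the matrix whose columns are u, v.
The reduction yields 1 nonzero row, so the rank is 1.
Since rank 1 < 2, the set is linearly dependent.
Indeed u - v = 0.

linearly dependent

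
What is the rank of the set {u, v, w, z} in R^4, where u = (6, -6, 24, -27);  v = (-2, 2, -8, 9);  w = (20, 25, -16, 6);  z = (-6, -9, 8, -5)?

2

Apply Gaussian elimination to the matrix whose rows are u, v, w, z.
The echelon form has 2 nonzero rows, so the rank is 2.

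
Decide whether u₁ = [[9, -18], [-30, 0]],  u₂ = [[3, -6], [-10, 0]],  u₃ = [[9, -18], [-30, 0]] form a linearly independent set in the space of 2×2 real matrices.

Write each element as a coordinate vector in ℝ⁴ using {E₁₁, E₁₂, E₂₁, E₂₂}.
Row-reduce the matrix whose columns are u₁, u₂, u₃.
The reduction yields 1 nonzero row, so the rank is 1.
Since rank 1 < 3, the set is linearly dependent.

linearly dependent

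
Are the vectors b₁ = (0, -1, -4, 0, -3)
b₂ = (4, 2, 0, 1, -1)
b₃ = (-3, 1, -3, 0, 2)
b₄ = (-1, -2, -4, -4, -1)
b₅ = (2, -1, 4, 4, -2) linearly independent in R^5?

Form the 5×5 matrix with these as columns; its determinant is 259.
A nonzero determinant means the columns are linearly independent.

linearly independent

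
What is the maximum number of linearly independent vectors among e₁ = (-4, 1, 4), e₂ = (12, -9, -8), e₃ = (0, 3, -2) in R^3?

2

Apply Gaussian elimination to the matrix whose rows are e₁, e₂, e₃.
Reduction leaves 2 leading entries, giving rank 2.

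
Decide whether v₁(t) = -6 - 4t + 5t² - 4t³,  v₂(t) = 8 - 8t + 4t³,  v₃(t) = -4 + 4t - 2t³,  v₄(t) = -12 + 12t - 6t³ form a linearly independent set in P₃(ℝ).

Write each element as a coordinate vector in ℝ⁴ using {1, t, …, t³}.
Place the vectors as rows of a 4×4 matrix and reduce to echelon form.
The reduction yields 2 nonzero rows, so the rank is 2.
Since rank 2 < 4, the set is linearly dependent.

linearly dependent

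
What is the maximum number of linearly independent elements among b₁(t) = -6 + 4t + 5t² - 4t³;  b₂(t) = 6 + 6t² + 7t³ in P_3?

2

Pass to coordinate vectors with respect to the basis {1, t, …, t³}.
Row-reduce the 2×4 matrix with these as rows.
Reduction leaves 2 leading entries, giving rank 2.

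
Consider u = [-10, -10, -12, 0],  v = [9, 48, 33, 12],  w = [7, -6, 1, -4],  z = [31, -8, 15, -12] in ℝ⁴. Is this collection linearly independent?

linearly dependent

Place the vectors as rows of a 4×4 matrix and reduce to echelon form.
The reduction yields 2 nonzero rows, so the rank is 2.
Since rank 2 < 4, the set is linearly dependent.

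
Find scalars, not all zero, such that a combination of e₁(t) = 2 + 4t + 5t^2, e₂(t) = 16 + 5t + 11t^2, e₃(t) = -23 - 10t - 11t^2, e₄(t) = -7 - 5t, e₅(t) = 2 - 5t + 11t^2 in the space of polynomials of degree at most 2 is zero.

Take coordinates with respect to {1, t, t^2}.
Row-reduce the matrix with e₁, e₂, e₃, e₄, e₅ as columns; the null space gives the coefficients.
A generator of the null space is (0, 1, 1, -1, 0).

e₂ + e₃ - e₄ = 0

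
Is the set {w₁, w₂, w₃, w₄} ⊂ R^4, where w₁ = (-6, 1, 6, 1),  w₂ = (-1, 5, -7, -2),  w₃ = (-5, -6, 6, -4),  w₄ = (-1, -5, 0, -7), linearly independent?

linearly independent

The matrix [w₁|w₂|w₃|w₄] has determinant -648.
A nonzero determinant means the columns are linearly independent.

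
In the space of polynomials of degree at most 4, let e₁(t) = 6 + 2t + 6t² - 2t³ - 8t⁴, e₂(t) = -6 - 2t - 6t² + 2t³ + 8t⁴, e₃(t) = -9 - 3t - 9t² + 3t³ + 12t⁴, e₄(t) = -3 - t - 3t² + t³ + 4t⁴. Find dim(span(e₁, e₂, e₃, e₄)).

dim = 1

Represent each element by its coordinate vector in ℝ⁵.
Row-reduce the 4×5 matrix with these as rows.
Exactly 1 pivot survives; hence the rank is 1.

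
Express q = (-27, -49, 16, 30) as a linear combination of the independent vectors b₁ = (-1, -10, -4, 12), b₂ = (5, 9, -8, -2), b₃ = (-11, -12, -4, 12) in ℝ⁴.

Write q = a₁b₁ + … + a₃b₃ and equate components.
Back-substitution yields (a₁, a₂, a₃) = (1, -3, 1).

q = b₁ - 3b₂ + b₃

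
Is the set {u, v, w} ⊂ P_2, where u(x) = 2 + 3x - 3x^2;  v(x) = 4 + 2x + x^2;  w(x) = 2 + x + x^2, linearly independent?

Write each element as a coordinate vector in ℝ³ using {1, x, x^2}.
Place the vectors as rows of a 3×3 matrix and reduce to echelon form.
The reduction yields 3 nonzero rows, so the rank is 3.
Since rank = 3 (the number of vectors), the set is linearly independent.

linearly independent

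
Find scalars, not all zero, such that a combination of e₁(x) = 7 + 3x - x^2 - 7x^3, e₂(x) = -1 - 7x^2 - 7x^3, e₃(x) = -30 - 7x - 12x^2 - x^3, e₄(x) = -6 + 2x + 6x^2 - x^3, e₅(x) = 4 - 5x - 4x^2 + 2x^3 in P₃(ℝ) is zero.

Pass to coordinate vectors relative to the basis {1, x, …, x^3}.
Write the vectors as columns of a matrix and find a nonzero vector in its null space.
One solution (up to scaling) is (3, -3, 1, -1, 0).

3e₁ - 3e₂ + e₃ - e₄ = 0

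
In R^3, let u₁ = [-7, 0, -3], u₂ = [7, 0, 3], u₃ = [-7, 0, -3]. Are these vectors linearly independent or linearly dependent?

linearly dependent

Row-reduce the matrix whose columns are u₁, u₂, u₃.
The reduction yields 1 nonzero row, so the rank is 1.
Since rank 1 < 3, the set is linearly dependent.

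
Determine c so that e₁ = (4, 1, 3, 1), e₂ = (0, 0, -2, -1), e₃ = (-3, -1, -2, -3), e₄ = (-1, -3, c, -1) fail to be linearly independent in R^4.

Place the vectors as rows of a 4×4 matrix; dependence ⇔ determinant zero.
Expanding, det = c - 50.
Setting this to zero gives c = 50.

c = 50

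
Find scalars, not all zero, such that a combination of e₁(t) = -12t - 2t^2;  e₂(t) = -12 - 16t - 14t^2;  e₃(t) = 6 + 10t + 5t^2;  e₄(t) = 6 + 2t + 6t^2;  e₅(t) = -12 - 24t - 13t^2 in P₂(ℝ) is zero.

e₁ - e₂ - 2e₄ = 0

Write each element as a vector in ℝ³ using {1, t, t^2}.
Solve the homogeneous system with e₁, e₂, e₃, e₄, e₅ as columns by row-reducing the coefficient matrix.
The free variable yields coefficients (1, -1, 0, -2, 0) (any nonzero multiple also works).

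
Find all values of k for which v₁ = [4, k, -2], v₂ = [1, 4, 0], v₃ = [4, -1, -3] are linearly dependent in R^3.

k = 14/3

The set is linearly dependent precisely when det[v₁; v₂; v₃] = 0.
Expanding, det = 3*k - 14.
Setting this to zero gives k = 14/3.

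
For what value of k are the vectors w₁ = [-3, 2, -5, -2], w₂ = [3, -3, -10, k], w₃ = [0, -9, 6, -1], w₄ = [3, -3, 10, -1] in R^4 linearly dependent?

Dependence holds iff the 4×4 matrix [w₁ w₂ w₃ w₄] is singular.
The determinant works out to 117*k - 1443.
Setting this to zero gives k = 37/3.

k = 37/3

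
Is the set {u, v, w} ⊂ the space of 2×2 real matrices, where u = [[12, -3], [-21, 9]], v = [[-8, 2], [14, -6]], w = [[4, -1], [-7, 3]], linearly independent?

linearly dependent

Take coordinates with respect to the standard basis {E₁₁, E₁₂, E₂₁, E₂₂}.
Row-reduce the matrix whose columns are u, v, w.
The reduction yields 1 nonzero row, so the rank is 1.
Since rank 1 < 3, the set is linearly dependent.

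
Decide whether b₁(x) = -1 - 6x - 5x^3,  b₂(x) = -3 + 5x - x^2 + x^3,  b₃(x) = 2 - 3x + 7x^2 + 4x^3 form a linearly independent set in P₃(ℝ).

linearly independent

Write each element as a coordinate vector in ℝ⁴ using {1, x, …, x^3}.
Row-reduce the matrix whose columns are b₁, b₂, b₃.
The reduction yields 3 nonzero rows, so the rank is 3.
Since rank = 3 (the number of vectors), the set is linearly independent.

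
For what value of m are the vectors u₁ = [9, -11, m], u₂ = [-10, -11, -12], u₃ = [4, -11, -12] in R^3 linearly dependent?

The set is linearly dependent precisely when det[u₁; u₂; u₃] = 0.
Expanding, det = 154*m + 1848.
Solving 154*m + 1848 = 0 yields m = -12.

m = -12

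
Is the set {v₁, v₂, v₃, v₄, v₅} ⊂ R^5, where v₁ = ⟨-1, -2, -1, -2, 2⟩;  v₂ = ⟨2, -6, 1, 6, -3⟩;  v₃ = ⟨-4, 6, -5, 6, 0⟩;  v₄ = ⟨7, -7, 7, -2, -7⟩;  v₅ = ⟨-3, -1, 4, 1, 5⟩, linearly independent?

linearly independent

Form the 5×5 matrix with these as columns; its determinant is -3549.
A nonzero determinant means the columns are linearly independent.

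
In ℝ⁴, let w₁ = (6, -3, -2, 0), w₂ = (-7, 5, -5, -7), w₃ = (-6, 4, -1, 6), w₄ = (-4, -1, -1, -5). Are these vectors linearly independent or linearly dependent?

Row-reduce the matrix whose columns are w₁, w₂, w₃, w₄.
The reduction yields 4 nonzero rows, so the rank is 4.
Since rank = 4 (the number of vectors), the set is linearly independent.

linearly independent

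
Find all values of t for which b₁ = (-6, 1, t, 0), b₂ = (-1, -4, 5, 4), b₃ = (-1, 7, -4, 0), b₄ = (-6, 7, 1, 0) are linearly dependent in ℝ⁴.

t = 37/7

Place the vectors as rows of a 4×4 matrix; dependence ⇔ determinant zero.
Cofactor expansion gives det = 140*t - 740.
Solving 140*t - 740 = 0 yields t = 37/7.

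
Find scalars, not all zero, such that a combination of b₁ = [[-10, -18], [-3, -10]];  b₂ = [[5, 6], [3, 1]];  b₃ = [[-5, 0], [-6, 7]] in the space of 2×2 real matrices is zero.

b₁ + 3b₂ + b₃ = 0

Take coordinates with respect to {E₁₁, E₁₂, E₂₁, E₂₂}.
Set up α₁b₁ + … + α₃b₃ = 0 and solve the homogeneous system.
One solution (up to scaling) is (1, 3, 1).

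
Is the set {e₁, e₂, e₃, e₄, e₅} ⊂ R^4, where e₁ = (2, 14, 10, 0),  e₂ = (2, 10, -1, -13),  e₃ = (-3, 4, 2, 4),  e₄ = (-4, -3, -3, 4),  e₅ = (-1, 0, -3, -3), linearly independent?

linearly dependent

There are 5 vectors in a 4-dimensional space, so they cannot be linearly independent.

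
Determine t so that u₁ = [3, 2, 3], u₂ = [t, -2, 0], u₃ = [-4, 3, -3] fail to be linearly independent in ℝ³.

The vectors are dependent exactly when the determinant of the matrix with rows u₁, u₂, u₃ vanishes.
The determinant works out to 15*t - 6.
Solving 15*t - 6 = 0 yields t = 2/5.

t = 2/5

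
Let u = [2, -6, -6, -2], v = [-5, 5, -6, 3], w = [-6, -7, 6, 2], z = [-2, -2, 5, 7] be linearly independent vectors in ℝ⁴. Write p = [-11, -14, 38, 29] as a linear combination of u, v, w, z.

Since u, v, w, z are independent, the coefficients expressing p are uniquely determined by a linear system.
Row-reducing the augmented matrix gives the unique coefficients (c₁, …, c₄) = (-1, -1, 1, 4).

p = -u - v + w + 4z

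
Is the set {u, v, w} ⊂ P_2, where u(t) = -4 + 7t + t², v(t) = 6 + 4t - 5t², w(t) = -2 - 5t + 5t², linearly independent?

linearly independent

Take coordinates with respect to the standard basis {1, t, t²}.
Place the vectors as rows of a 3×3 matrix and reduce to echelon form.
The reduction yields 3 nonzero rows, so the rank is 3.
Since rank = 3 (the number of vectors), the set is linearly independent.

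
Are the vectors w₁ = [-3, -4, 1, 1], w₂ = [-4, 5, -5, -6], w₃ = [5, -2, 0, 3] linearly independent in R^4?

linearly independent

Place the vectors as rows of a 3×4 matrix and reduce to echelon form.
The reduction yields 3 nonzero rows, so the rank is 3.
Since rank = 3 (the number of vectors), the set is linearly independent.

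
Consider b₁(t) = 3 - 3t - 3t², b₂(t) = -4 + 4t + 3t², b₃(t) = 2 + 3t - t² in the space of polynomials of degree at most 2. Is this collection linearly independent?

Write each element as a coordinate vector in ℝ³ using {1, t, t²}.
Form the 3×3 matrix with these as columns; its determinant is 15.
A nonzero determinant means the columns are linearly independent.

linearly independent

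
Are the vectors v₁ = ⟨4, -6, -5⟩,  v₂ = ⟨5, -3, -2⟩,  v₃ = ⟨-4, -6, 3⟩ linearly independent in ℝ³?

linearly independent

Place the vectors as rows of a 3×3 matrix and reduce to echelon form.
The reduction yields 3 nonzero rows, so the rank is 3.
Since rank = 3 (the number of vectors), the set is linearly independent.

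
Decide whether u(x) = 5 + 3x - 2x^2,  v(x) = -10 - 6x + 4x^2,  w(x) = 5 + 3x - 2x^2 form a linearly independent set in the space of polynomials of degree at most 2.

Write each element as a coordinate vector in ℝ³ using {1, x, x^2}.
Form the 3×3 matrix with these as columns; its determinant is 0.
A zero determinant means the columns are linearly dependent.

linearly dependent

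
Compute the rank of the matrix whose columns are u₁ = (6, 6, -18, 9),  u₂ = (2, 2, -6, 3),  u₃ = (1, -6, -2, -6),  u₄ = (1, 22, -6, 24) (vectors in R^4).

Put the 4×4 matrix [u₁|u₂|u₃|u₄] into echelon form.
Exactly 2 pivots survive; hence the rank is 2.

2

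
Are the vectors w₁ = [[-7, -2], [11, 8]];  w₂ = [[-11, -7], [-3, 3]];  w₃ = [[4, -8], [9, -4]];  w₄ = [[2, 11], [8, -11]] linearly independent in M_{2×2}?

linearly independent

Write each element as a coordinate vector in ℝ⁴ using {E₁₁, E₁₂, E₂₁, E₂₂}.
Form the 4×4 matrix with these as columns; its determinant is -31742.
A nonzero determinant means the columns are linearly independent.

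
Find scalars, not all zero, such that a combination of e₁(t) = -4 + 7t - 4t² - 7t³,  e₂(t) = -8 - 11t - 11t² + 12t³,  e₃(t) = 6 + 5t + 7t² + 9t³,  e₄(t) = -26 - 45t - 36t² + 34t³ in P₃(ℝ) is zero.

Pass to coordinate vectors relative to the basis {1, t, …, t³}.
Row-reduce the matrix with e₁, e₂, e₃, e₄ as columns; the null space gives the coefficients.
The free variable yields coefficients (1, -3, 1, 1) (any nonzero multiple also works).

e₁ - 3e₂ + e₃ + e₄ = 0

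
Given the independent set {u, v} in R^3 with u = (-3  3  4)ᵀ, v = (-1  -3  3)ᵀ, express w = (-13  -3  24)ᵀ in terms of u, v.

Write w = a₁u + a₂v and equate components.
Back-substitution yields (a₁, a₂) = (3, 4).

w = 3u + 4v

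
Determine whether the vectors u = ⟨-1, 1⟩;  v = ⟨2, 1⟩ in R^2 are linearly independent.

linearly independent

The matrix [u|v] has determinant -3.
A nonzero determinant means the columns are linearly independent.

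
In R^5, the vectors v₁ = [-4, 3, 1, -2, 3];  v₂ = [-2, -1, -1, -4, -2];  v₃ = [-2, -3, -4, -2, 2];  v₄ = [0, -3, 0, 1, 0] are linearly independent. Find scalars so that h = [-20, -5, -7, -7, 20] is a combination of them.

h = 4v₁ - v₂ + 3v₃ + 3v₄

Since v₁, v₂, v₃, v₄ are independent, the coefficients expressing h are uniquely determined by a linear system.
Back-substitution yields (c₁, …, c₄) = (4, -1, 3, 3).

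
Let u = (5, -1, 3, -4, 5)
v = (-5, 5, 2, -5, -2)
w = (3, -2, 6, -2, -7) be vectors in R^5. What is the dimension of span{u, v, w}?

Put the 5×3 matrix [u|v|w] into echelon form.
There are 3 pivot columns, so rank = 3.

3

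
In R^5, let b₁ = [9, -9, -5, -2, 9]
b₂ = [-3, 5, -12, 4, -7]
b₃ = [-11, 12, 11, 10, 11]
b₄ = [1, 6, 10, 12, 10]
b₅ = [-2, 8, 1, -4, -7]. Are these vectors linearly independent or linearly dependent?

The matrix [b₁|b₂|b₃|b₄|b₅] has determinant -246878.
A nonzero determinant means the columns are linearly independent.

linearly independent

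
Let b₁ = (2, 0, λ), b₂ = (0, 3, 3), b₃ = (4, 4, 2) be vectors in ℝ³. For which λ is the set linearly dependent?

Place the vectors as rows of a 3×3 matrix; dependence ⇔ determinant zero.
The determinant works out to -12*λ - 12.
Setting this to zero gives λ = -1.

λ = -1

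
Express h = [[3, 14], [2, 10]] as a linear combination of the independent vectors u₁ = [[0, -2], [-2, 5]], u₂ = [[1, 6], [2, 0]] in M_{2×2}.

h = 2u₁ + 3u₂

Take coordinate vectors relative to {E₁₁, E₁₂, E₂₁, E₂₂}.
Set up the augmented matrix [u₁ | u₂ | h] and row-reduce.
Back-substitution yields (c₁, c₂) = (2, 3).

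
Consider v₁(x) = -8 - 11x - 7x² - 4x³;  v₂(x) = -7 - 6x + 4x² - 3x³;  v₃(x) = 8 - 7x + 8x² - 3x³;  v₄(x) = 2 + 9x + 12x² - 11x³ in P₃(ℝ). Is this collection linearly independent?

Write each element as a coordinate vector in ℝ⁴ using {1, x, …, x³}.
The matrix [v₁|v₂|v₃|v₄] has determinant 20070.
A nonzero determinant means the columns are linearly independent.

linearly independent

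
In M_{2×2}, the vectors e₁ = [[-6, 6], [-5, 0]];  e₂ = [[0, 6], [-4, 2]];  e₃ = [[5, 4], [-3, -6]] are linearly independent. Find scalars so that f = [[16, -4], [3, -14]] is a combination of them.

Identify each element with its coordinate vector in ℝ⁴ via {E₁₁, E₁₂, E₂₁, E₂₂}.
Solve the system with e₁, e₂, e₃ as columns and f as the right-hand side.
The system has the unique solution (α₁, α₂, α₃) = (-1, -1, 2).

f = -e₁ - e₂ + 2e₃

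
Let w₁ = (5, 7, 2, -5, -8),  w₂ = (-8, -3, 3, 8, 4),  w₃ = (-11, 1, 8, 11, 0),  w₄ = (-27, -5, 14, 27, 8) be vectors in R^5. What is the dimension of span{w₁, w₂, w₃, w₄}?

Form the matrix with w₁, w₂, w₃, w₄ as columns and reduce.
Exactly 2 pivots survive; hence the rank is 2.

2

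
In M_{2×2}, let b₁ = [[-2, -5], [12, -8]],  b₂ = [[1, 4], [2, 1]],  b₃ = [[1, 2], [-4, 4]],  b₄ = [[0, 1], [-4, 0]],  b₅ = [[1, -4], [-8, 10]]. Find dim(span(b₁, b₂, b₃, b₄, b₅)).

dim = 3

Represent each element by its coordinate vector in ℝ⁴.
Form the matrix with b₁, b₂, b₃, b₄, b₅ as columns and reduce.
There are 3 pivot columns, so rank = 3.
(With 5 elements in a 4-dimensional space the rank is at most 4.)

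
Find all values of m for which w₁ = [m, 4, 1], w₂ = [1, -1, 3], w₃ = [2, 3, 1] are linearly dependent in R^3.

Dependence holds iff the 3×3 matrix [w₁ w₂ w₃] is singular.
Expanding, det = 25 - 10*m.
This vanishes exactly when m = 5/2.

m = 5/2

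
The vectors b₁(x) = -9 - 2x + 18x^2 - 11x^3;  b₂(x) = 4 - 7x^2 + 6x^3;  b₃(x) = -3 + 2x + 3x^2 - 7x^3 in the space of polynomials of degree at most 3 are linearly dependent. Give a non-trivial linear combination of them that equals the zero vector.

Write each element as a vector in ℝ⁴ using {1, x, …, x^3}.
Solve the homogeneous system with b₁, b₂, b₃ as columns by row-reducing the coefficient matrix.
The free variable yields coefficients (1, 3, 1) (any nonzero multiple also works).

b₁ + 3b₂ + b₃ = 0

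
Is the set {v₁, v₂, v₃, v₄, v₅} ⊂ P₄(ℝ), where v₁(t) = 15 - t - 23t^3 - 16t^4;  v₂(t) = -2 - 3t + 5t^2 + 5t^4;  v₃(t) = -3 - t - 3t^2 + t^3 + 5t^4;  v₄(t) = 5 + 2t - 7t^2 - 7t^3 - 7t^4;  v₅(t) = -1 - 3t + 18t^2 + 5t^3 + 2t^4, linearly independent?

linearly dependent

Take coordinates with respect to the standard basis {1, t, …, t^4}.
The matrix [v₁|v₂|v₃|v₄|v₅] has determinant 0.
A zero determinant means the columns are linearly dependent.
Indeed v₁ - 3v₂ + 2v₃ - 3v₄ = 0.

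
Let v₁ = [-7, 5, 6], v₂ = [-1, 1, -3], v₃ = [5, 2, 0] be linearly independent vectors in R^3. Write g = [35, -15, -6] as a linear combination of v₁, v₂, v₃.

Solve the system with v₁, v₂, v₃ as columns and g as the right-hand side.
Back-substitution yields (α₁, α₂, α₃) = (-3, -4, 2).

g = -3v₁ - 4v₂ + 2v₃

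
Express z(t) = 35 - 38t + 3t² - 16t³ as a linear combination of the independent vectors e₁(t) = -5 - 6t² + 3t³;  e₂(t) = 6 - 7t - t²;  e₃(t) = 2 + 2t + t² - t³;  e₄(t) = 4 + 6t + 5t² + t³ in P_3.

z = -3e₁ + 4e₂ + 4e₃ - 3e₄

Identify each element with its coordinate vector in ℝ⁴ via {1, t, …, t³}.
Solve the system with e₁, e₂, e₃, e₄ as columns and z as the right-hand side.
The system has the unique solution (c₁, …, c₄) = (-3, 4, 4, -3).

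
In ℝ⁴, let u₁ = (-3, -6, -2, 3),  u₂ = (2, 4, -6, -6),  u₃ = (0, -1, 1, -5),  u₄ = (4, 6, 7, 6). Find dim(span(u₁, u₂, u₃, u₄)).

4

Row-reduce the 4×4 matrix with these as rows.
Exactly 4 pivots survive; hence the rank is 4.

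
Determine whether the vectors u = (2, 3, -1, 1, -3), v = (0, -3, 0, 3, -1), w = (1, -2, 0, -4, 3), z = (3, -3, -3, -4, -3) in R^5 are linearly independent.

linearly independent

Row-reduce the matrix whose columns are u, v, w, z.
The reduction yields 4 nonzero rows, so the rank is 4.
Since rank = 4 (the number of vectors), the set is linearly independent.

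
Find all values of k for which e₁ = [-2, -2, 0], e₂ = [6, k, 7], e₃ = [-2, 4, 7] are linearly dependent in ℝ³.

Dependence holds iff the 3×3 matrix [e₁ e₂ e₃] is singular.
The determinant works out to 168 - 14*k.
Solving 168 - 14*k = 0 yields k = 12.

k = 12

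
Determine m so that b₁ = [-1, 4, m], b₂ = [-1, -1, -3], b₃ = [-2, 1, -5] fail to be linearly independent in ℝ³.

The set is linearly dependent precisely when det[b₁; b₂; b₃] = 0.
Expanding, det = -3*m - 4.
This vanishes exactly when m = -4/3.

m = -4/3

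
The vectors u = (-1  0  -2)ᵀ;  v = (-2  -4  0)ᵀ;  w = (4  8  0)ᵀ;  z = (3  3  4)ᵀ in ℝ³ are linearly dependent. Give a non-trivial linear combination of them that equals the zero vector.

2v + w = 0

Solve the homogeneous system with u, v, w, z as columns by row-reducing the coefficient matrix.
A generator of the null space is (0, 2, 1, 0).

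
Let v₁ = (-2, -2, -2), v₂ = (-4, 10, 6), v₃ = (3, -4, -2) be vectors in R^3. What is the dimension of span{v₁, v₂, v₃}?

Row-reduce the 3×3 matrix with these as rows.
The echelon form has 2 nonzero rows, so the rank is 2.

2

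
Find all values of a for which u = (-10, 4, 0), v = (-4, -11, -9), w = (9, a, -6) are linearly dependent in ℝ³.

a = -12

The set is linearly dependent precisely when det[u; v; w] = 0.
The determinant works out to -90*a - 1080.
This vanishes exactly when a = -12.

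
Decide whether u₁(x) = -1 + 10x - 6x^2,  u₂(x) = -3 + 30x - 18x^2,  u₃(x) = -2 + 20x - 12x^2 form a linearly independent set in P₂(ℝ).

Write each element as a coordinate vector in ℝ³ using {1, x, x^2}.
One vector is a scalar multiple of another, so the set is dependent.

linearly dependent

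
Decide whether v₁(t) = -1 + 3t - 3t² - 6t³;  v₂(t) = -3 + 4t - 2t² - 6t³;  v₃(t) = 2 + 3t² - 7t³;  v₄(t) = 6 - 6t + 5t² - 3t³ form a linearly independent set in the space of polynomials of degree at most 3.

linearly independent

Write each element as a coordinate vector in ℝ⁴ using {1, t, …, t³}.
Form the 4×4 matrix with these as columns; its determinant is -188.
A nonzero determinant means the columns are linearly independent.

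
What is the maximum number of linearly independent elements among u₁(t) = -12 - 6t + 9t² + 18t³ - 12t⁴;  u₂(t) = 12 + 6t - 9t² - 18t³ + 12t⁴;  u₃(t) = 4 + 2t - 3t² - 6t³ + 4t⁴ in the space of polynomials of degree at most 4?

1

Pass to coordinate vectors with respect to the basis {1, t, …, t⁴}.
Row-reduce the 3×5 matrix with these as rows.
Exactly 1 pivot survives; hence the rank is 1.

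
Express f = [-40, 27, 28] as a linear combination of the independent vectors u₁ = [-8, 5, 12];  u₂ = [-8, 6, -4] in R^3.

Write f = a₁u₁ + a₂u₂ and equate components.
The system has the unique solution (a₁, a₂) = (3, 2).

f = 3u₁ + 2u₂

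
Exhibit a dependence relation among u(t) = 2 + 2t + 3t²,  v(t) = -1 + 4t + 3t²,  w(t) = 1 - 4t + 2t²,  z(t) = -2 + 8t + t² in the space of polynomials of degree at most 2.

Write each element as a vector in ℝ³ using {1, t, t²}.
Write the vectors as columns of a matrix and find a nonzero vector in its null space.
The free variable yields coefficients (0, 1, -1, -1) (any nonzero multiple also works).

v - w - z = 0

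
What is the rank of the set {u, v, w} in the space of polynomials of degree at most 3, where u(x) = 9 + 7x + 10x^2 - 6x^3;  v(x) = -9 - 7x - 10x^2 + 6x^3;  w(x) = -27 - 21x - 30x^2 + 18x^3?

1

Use coordinates relative to {1, x, …, x^3}.
Form the matrix with u, v, w as columns and reduce.
There is 1 pivot column, so rank = 1.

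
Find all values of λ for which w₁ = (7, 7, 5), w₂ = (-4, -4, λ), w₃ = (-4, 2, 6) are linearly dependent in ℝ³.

Place the vectors as rows of a 3×3 matrix; dependence ⇔ determinant zero.
Cofactor expansion gives det = -42*λ - 120.
This vanishes exactly when λ = -20/7.

λ = -20/7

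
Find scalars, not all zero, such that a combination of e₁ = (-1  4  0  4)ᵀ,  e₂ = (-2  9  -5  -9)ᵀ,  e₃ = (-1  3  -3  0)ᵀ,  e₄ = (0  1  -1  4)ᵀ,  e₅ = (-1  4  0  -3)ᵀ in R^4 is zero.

2e₁ + e₂ - e₃ - 2e₄ - 3e₅ = 0

Write the vectors as columns of a matrix and find a nonzero vector in its null space.
The free variable yields coefficients (2, 1, -1, -2, -3) (any nonzero multiple also works).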